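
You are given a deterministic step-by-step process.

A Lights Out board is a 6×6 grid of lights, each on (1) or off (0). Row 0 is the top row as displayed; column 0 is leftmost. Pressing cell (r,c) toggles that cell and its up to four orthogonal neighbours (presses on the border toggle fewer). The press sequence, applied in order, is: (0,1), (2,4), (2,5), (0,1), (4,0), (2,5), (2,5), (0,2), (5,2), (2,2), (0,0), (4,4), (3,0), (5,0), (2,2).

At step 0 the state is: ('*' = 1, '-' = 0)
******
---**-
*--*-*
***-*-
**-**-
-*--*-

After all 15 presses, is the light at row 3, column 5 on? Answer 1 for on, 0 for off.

step 0: ******
---**-
*--*-*
***-*-
**-**-
-*--*-
step 1: ---***
-*-**-
*--*-*
***-*-
**-**-
-*--*-
step 2: ---***
-*-*--
*---*-
***---
**-**-
-*--*-
step 3: ---***
-*-*-*
*----*
***--*
**-**-
-*--*-
step 4: ******
---*-*
*----*
***--*
**-**-
-*--*-
step 5: ******
---*-*
*----*
-**--*
---**-
**--*-
step 6: ******
---*--
*---*-
-**---
---**-
**--*-
step 7: ******
---*-*
*----*
-**--*
---**-
**--*-
step 8: *---**
--**-*
*----*
-**--*
---**-
**--*-
step 9: *---**
--**-*
*----*
-**--*
--***-
*-***-
step 10: *---**
---*-*
****-*
-*---*
--***-
*-***-
step 11: -*--**
*--*-*
****-*
-*---*
--***-
*-***-
step 12: -*--**
*--*-*
****-*
-*--**
--*--*
*-**--
step 13: -*--**
*--*-*
-***-*
*---**
*-*--*
*-**--
step 14: -*--**
*--*-*
-***-*
*---**
--*--*
-***--
step 15: -*--**
*-**-*
-----*
*-*-**
--*--*
-***--

1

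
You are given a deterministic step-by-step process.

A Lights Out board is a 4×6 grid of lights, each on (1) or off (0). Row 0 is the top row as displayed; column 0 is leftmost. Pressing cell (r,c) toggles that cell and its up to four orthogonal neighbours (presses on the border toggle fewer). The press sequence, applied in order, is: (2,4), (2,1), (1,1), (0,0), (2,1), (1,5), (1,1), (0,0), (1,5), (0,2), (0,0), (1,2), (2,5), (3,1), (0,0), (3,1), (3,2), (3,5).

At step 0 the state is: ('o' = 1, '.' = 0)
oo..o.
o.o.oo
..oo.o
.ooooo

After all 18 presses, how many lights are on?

10

k=0  oo..o.
o.o.oo
..oo.o
.ooooo
k=1  oo..o.
o.o..o
..o.o.
.ooo.o
k=2  oo..o.
ooo..o
oo..o.
..oo.o
k=3  o...o.
.....o
o...o.
..oo.o
k=4  .o..o.
o....o
o...o.
..oo.o
k=5  .o..o.
oo...o
.oo.o.
.ooo.o
k=6  .o..oo
oo..o.
.oo.oo
.ooo.o
k=7  ....oo
..o.o.
..o.oo
.ooo.o
k=8  oo..oo
o.o.o.
..o.oo
.ooo.o
k=9  oo..o.
o.o..o
..o.o.
.ooo.o
k=10  o.ooo.
o....o
..o.o.
.ooo.o
k=11  .oooo.
.....o
..o.o.
.ooo.o
k=12  .o.oo.
.ooo.o
....o.
.ooo.o
k=13  .o.oo.
.ooo..
.....o
.ooo..
k=14  .o.oo.
.ooo..
.o...o
o..o..
k=15  o..oo.
oooo..
.o...o
o..o..
k=16  o..oo.
oooo..
.....o
.ooo..
k=17  o..oo.
oooo..
..o..o
......
k=18  o..oo.
oooo..
..o...
....oo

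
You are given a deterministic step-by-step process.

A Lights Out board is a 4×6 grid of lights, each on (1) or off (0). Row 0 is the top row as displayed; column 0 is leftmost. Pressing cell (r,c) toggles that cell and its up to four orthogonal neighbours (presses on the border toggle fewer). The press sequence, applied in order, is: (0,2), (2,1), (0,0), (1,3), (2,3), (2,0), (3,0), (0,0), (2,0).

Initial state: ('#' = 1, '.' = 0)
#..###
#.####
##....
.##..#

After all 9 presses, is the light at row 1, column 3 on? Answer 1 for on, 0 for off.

1

gen 0: #..###
#.####
##....
.##..#
gen 1: ###.##
#..###
##....
.##..#
gen 2: ###.##
##.###
..#...
..#..#
gen 3: ..#.##
.#.###
..#...
..#..#
gen 4: ..####
.##..#
..##..
..#..#
gen 5: ..####
.###.#
....#.
..##.#
gen 6: ..####
####.#
##..#.
#.##.#
gen 7: ..####
####.#
.#..#.
.###.#
gen 8: ######
.###.#
.#..#.
.###.#
gen 9: ######
####.#
#...#.
####.#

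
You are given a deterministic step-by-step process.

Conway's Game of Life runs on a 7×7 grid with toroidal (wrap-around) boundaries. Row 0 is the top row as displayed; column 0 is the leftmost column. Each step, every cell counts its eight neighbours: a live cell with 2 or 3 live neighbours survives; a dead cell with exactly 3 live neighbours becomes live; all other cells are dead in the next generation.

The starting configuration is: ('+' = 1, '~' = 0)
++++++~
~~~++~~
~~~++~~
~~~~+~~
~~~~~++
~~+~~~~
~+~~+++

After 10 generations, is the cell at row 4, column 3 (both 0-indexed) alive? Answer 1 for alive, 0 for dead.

1

0) ++++++~
~~~++~~
~~~++~~
~~~~+~~
~~~~~++
~~+~~~~
~+~~+++
1) ++~~~~~
~+~~~~~
~~~~~+~
~~~++~~
~~~~~+~
+~~~+~~
~~~~~~+
2) ++~~~~~
++~~~~~
~~~~+~~
~~~~++~
~~~+~+~
~~~~~++
~+~~~~+
3) ~~+~~~+
++~~~~~
~~~~++~
~~~+~+~
~~~~~~~
+~~~+++
~+~~~++
4) ~~+~~++
++~~~++
~~~~+++
~~~~~+~
~~~~~~~
+~~~+~~
~+~~+~~
5) ~~+~+~~
~+~~~~~
~~~~+~~
~~~~+++
~~~~~~~
~~~~~~~
++~++~+
6) ~~+~++~
~~~+~~~
~~~~+~~
~~~~++~
~~~~~+~
+~~~~~~
++++++~
7) ~~~~~++
~~~+~+~
~~~+++~
~~~~++~
~~~~+++
+~++~+~
+~+~~+~
8) ~~~~~+~
~~~+~~~
~~~+~~+
~~~~~~~
~~~~~~~
+~++~~~
+~++~+~
9) ~~++~~+
~~~~+~~
~~~~~~~
~~~~~~~
~~~~~~~
~~+++~+
~~++~~~
10) ~~+~+~~
~~~+~~~
~~~~~~~
~~~~~~~
~~~+~~~
~~+~+~~
~+~~~+~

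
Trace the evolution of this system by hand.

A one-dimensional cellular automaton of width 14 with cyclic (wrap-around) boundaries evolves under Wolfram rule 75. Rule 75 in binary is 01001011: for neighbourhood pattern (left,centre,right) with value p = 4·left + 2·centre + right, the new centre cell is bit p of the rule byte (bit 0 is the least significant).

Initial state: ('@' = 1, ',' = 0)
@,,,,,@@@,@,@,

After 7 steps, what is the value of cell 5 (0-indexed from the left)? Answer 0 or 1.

gen 0: @,,,,,@@@,@,@,
gen 1: ,,@@@@@,@,,,,,
gen 2: @@@,,,@,,,@@@@
gen 3: ,,@,@@,,@@@,,,
gen 4: @@,,@@,@@,@,@@
gen 5: ,@,@@@,@@,,,@,
gen 6: @,,@,@,@@,@@,,
gen 7: ,,@,,,,@@,@@,@

0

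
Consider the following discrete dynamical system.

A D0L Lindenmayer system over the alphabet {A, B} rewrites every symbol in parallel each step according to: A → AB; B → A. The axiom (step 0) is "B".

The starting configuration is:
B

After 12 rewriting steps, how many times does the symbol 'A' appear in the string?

144

t=0: B
t=1: A
t=2: AB
t=3: ABA
t=4: ABAAB
t=5: ABAABABA
t=6: ABAABABAABAAB
t=7: ABAABABAABAABABAABABA
t=8: ABAABABAABAABABAABABAABAABABAABAAB
t=9: ABAABABAABAABABAABABAABAABABAABAABABAABABAABAABABAABABA
t=10: ABAABABAABAABABAABABAABAABABAABAABABAABABAABAABABAABABAABAABABAABAABABAABABAABAABABAABAAB
t=11: ABAABABAABAABABAABABAABAABABAABAABABAABABAABAABABAABABAABA…AABABAABABAABAABABAABABAABAABABAABAABABAABABAABAABABAABABA  (len 144)
t=12: ABAABABAABAABABAABABAABAABABAABAABABAABABAABAABABAABABAABA…AABABAABABAABAABABAABABAABAABABAABAABABAABABAABAABABAABAAB  (len 233)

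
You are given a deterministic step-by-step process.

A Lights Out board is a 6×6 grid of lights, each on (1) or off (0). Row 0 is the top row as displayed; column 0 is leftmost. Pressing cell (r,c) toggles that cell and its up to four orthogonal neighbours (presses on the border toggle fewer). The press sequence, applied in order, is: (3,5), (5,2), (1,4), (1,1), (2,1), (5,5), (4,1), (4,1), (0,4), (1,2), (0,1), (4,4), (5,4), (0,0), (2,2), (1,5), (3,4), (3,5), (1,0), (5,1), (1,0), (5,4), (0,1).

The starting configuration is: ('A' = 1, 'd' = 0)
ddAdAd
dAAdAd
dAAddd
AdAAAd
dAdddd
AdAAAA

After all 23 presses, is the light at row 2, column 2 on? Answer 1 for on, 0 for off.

0

step 0: ddAdAd
dAAdAd
dAAddd
AdAAAd
dAdddd
AdAAAA
step 1: ddAdAd
dAAdAd
dAAddA
AdAAdA
dAdddA
AdAAAA
step 2: ddAdAd
dAAdAd
dAAddA
AdAAdA
dAAddA
AAddAA
step 3: ddAddd
dAAAdA
dAAdAA
AdAAdA
dAAddA
AAddAA
step 4: dAAddd
AddAdA
ddAdAA
AdAAdA
dAAddA
AAddAA
step 5: dAAddd
AAdAdA
AAddAA
AAAAdA
dAAddA
AAddAA
step 6: dAAddd
AAdAdA
AAddAA
AAAAdA
dAAddd
AAdddd
step 7: dAAddd
AAdAdA
AAddAA
AdAAdA
Addddd
Addddd
step 8: dAAddd
AAdAdA
AAddAA
AAAAdA
dAAddd
AAdddd
step 9: dAAAAA
AAdAAA
AAddAA
AAAAdA
dAAddd
AAdddd
step 10: dAdAAA
AdAdAA
AAAdAA
AAAAdA
dAAddd
AAdddd
step 11: AdAAAA
AAAdAA
AAAdAA
AAAAdA
dAAddd
AAdddd
step 12: AdAAAA
AAAdAA
AAAdAA
AAAAAA
dAAAAA
AAddAd
step 13: AdAAAA
AAAdAA
AAAdAA
AAAAAA
dAAAdA
AAdAdA
step 14: dAAAAA
dAAdAA
AAAdAA
AAAAAA
dAAAdA
AAdAdA
step 15: dAAAAA
dAddAA
AddAAA
AAdAAA
dAAAdA
AAdAdA
step 16: dAAAAd
dAdddd
AddAAd
AAdAAA
dAAAdA
AAdAdA
step 17: dAAAAd
dAdddd
AddAdd
AAdddd
dAAAAA
AAdAdA
step 18: dAAAAd
dAdddd
AddAdA
AAddAA
dAAAAd
AAdAdA
step 19: AAAAAd
Addddd
dddAdA
AAddAA
dAAAAd
AAdAdA
step 20: AAAAAd
Addddd
dddAdA
AAddAA
ddAAAd
ddAAdA
step 21: dAAAAd
dAdddd
AddAdA
AAddAA
ddAAAd
ddAAdA
step 22: dAAAAd
dAdddd
AddAdA
AAddAA
ddAAdd
ddAdAd
step 23: AddAAd
dddddd
AddAdA
AAddAA
ddAAdd
ddAdAd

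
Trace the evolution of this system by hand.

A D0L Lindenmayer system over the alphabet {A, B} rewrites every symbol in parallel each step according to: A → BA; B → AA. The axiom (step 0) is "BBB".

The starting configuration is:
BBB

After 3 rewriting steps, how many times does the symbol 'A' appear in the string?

[0] BBB
[1] AAAAAA
[2] BABABABABABA
[3] AABAAABAAABAAABAAABAAABA

18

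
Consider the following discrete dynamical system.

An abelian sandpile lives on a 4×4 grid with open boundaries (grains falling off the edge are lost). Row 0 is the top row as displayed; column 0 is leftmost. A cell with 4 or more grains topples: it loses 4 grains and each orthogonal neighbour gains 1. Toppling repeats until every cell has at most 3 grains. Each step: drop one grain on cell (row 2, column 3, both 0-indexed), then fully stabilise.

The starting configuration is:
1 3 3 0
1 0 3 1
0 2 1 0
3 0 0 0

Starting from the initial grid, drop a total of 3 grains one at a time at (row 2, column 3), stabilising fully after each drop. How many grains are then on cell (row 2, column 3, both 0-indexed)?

3

t=0: 1 3 3 0
1 0 3 1
0 2 1 0
3 0 0 0
t=1: 1 3 3 0
1 0 3 1
0 2 1 1
3 0 0 0
t=2: 1 3 3 0
1 0 3 1
0 2 1 2
3 0 0 0
t=3: 1 3 3 0
1 0 3 1
0 2 1 3
3 0 0 0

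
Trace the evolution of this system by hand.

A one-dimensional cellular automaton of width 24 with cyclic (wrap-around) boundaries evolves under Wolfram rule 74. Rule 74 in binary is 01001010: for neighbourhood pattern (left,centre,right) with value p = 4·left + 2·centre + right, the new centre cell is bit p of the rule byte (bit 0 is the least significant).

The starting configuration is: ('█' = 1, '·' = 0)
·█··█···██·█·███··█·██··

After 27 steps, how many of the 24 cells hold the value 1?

8

step 0: ·█··█···██·█·███··█·██··
step 1: █··█···███···█·█·█··██··
step 2: ··█···██·█··█······███·█
step 3: ·█···███···█······██·█··
step 4: █···██·█··█······███····
step 5: ···███···█······██·█···█
step 6: ··██·█··█······███····█·
step 7: ·███···█······██·█···█··
step 8: ██·█··█······███····█···
step 9: ██···█······██·█···█···█
step 10: ·█··█······███····█···██
step 11: ···█······██·█···█···███
step 12: ··█······███····█···██·█
step 13: ·█······██·█···█···███··
step 14: █······███····█···██·█··
step 15: ······██·█···█···███···█
step 16: ·····███····█···██·█··█·
step 17: ····██·█···█···███···█··
step 18: ···███····█···██·█··█···
step 19: ··██·█···█···███···█····
step 20: ·███····█···██·█··█·····
step 21: ██·█···█···███···█······
step 22: ██····█···██·█··█······█
step 23: ·█···█···███···█······██
step 24: ····█···██·█··█······███
step 25: ···█···███···█······██·█
step 26: ··█···██·█··█······███··
step 27: ·█···███···█······██·█··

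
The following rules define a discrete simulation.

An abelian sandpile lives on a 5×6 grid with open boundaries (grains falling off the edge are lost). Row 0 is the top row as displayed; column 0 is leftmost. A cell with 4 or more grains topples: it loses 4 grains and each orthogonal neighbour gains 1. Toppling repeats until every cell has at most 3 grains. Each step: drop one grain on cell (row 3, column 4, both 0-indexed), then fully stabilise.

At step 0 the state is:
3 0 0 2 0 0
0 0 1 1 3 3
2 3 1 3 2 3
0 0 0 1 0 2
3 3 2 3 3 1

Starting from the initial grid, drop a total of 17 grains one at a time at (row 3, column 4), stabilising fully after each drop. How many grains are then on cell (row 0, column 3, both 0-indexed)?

step 0: 3 0 0 2 0 0
0 0 1 1 3 3
2 3 1 3 2 3
0 0 0 1 0 2
3 3 2 3 3 1
step 1: 3 0 0 2 0 0
0 0 1 1 3 3
2 3 1 3 2 3
0 0 0 1 1 2
3 3 2 3 3 1
step 2: 3 0 0 2 0 0
0 0 1 1 3 3
2 3 1 3 2 3
0 0 0 1 2 2
3 3 2 3 3 1
step 3: 3 0 0 2 0 0
0 0 1 1 3 3
2 3 1 3 2 3
0 0 0 1 3 2
3 3 2 3 3 1
step 4: 3 0 0 2 0 0
0 0 1 1 3 3
2 3 1 3 3 3
0 0 0 3 1 3
3 3 3 0 1 2
step 5: 3 0 0 2 0 0
0 0 1 1 3 3
2 3 1 3 3 3
0 0 0 3 2 3
3 3 3 0 1 2
step 6: 3 0 0 2 0 0
0 0 1 1 3 3
2 3 1 3 3 3
0 0 0 3 3 3
3 3 3 0 1 2
step 7: 3 0 0 2 1 1
0 0 1 3 1 1
2 3 2 1 3 2
0 0 1 1 3 1
3 3 3 1 2 3
step 8: 3 0 0 2 1 1
0 0 1 3 2 1
2 3 2 2 0 3
0 0 1 2 1 2
3 3 3 1 3 3
step 9: 3 0 0 2 1 1
0 0 1 3 2 1
2 3 2 2 0 3
0 0 1 2 2 2
3 3 3 1 3 3
step 10: 3 0 0 2 1 1
0 0 1 3 2 1
2 3 2 2 0 3
0 0 1 2 3 2
3 3 3 1 3 3
step 11: 3 0 0 2 1 1
0 0 1 3 2 2
2 3 2 2 2 0
0 0 1 3 2 1
3 3 3 2 1 1
step 12: 3 0 0 2 1 1
0 0 1 3 2 2
2 3 2 2 2 0
0 0 1 3 3 1
3 3 3 2 1 1
step 13: 3 0 0 2 1 1
0 0 1 3 2 2
2 3 2 3 3 0
0 0 2 0 1 2
3 3 3 3 2 1
step 14: 3 0 0 2 1 1
0 0 1 3 2 2
2 3 2 3 3 0
0 0 2 0 2 2
3 3 3 3 2 1
step 15: 3 0 0 2 1 1
0 0 1 3 2 2
2 3 2 3 3 0
0 0 2 0 3 2
3 3 3 3 2 1
step 16: 3 0 0 3 2 1
0 0 2 1 0 3
2 3 3 1 2 1
0 0 2 2 1 3
3 3 3 3 3 1
step 17: 3 0 0 3 2 1
0 0 2 1 0 3
2 3 3 1 2 1
0 0 2 2 2 3
3 3 3 3 3 1

3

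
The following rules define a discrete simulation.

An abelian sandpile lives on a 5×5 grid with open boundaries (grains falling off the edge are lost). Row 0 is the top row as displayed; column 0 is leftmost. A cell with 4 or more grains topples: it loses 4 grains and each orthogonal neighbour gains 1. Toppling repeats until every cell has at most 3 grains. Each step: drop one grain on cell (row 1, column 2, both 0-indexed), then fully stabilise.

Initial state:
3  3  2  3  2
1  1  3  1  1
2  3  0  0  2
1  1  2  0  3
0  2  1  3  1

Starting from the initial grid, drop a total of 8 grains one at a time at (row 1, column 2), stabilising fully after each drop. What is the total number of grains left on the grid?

44

gen 0: 3  3  2  3  2
1  1  3  1  1
2  3  0  0  2
1  1  2  0  3
0  2  1  3  1
gen 1: 3  3  3  3  2
1  2  0  2  1
2  3  1  0  2
1  1  2  0  3
0  2  1  3  1
gen 2: 3  3  3  3  2
1  2  1  2  1
2  3  1  0  2
1  1  2  0  3
0  2  1  3  1
gen 3: 3  3  3  3  2
1  2  2  2  1
2  3  1  0  2
1  1  2  0  3
0  2  1  3  1
gen 4: 3  3  3  3  2
1  2  3  2  1
2  3  1  0  2
1  1  2  0  3
0  2  1  3  1
gen 5: 0  2  2  1  3
3  1  3  0  2
3  0  3  1  2
1  2  2  0  3
0  2  1  3  1
gen 6: 0  2  3  1  3
3  2  1  1  2
3  1  0  2  2
1  2  3  0  3
0  2  1  3  1
gen 7: 0  2  3  1  3
3  2  2  1  2
3  1  0  2  2
1  2  3  0  3
0  2  1  3  1
gen 8: 0  2  3  1  3
3  2  3  1  2
3  1  0  2  2
1  2  3  0  3
0  2  1  3  1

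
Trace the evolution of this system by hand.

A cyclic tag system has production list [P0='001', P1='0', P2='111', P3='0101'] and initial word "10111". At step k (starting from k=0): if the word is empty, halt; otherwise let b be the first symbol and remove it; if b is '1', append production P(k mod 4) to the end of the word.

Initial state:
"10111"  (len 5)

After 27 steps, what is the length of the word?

t=0: "10111"  (len 5)
t=1: "0111001"  (len 7)
t=2: "111001"  (len 6)
t=3: "11001111"  (len 8)
t=4: "10011110101"  (len 11)
t=5: "0011110101001"  (len 13)
t=6: "011110101001"  (len 12)
t=7: "11110101001"  (len 11)
t=8: "11101010010101"  (len 14)
t=9: "1101010010101001"  (len 16)
t=10: "1010100101010010"  (len 16)
t=11: "010100101010010111"  (len 18)
t=12: "10100101010010111"  (len 17)
t=13: "0100101010010111001"  (len 19)
t=14: "100101010010111001"  (len 18)
t=15: "00101010010111001111"  (len 20)
t=16: "0101010010111001111"  (len 19)
t=17: "101010010111001111"  (len 18)
t=18: "010100101110011110"  (len 18)
t=19: "10100101110011110"  (len 17)
t=20: "01001011100111100101"  (len 20)
t=21: "1001011100111100101"  (len 19)
t=22: "0010111001111001010"  (len 19)
t=23: "010111001111001010"  (len 18)
t=24: "10111001111001010"  (len 17)
t=25: "0111001111001010001"  (len 19)
t=26: "111001111001010001"  (len 18)
t=27: "11001111001010001111"  (len 20)

20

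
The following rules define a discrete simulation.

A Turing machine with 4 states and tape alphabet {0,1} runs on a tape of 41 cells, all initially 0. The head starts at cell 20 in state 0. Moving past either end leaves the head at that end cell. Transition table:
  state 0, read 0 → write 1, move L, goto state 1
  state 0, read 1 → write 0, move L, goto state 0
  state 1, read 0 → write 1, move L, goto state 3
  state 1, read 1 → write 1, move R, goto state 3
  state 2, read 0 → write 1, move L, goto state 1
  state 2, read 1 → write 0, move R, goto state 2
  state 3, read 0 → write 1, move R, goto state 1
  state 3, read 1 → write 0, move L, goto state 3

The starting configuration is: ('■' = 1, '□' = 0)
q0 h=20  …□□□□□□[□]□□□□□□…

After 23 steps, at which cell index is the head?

[0] q0 h=20  …□□□□□□[□]□□□□□□…
[1] q1 h=19  …□□□□□□[□]■□□□□□…
[2] q3 h=18  …□□□□□□[□]■■□□□□…
[3] q1 h=19  …□□□□□■[■]■□□□□□…
[4] q3 h=20  …□□□□■■[■]□□□□□□…
[5] q3 h=19  …□□□□□■[■]□□□□□□…
[6] q3 h=18  …□□□□□□[■]□□□□□□…
[7] q3 h=17  …□□□□□□[□]□□□□□□…
[8] q1 h=18  …□□□□□■[□]□□□□□□…
[9] q3 h=17  …□□□□□□[■]■□□□□□…
[10] q3 h=16  …□□□□□□[□]□■□□□□…
[11] q1 h=17  …□□□□□■[□]■□□□□□…
[12] q3 h=16  …□□□□□□[■]■■□□□□…
[13] q3 h=15  …□□□□□□[□]□■■□□□…
[14] q1 h=16  …□□□□□■[□]■■□□□□…
[15] q3 h=15  …□□□□□□[■]■■■□□□…
[16] q3 h=14  …□□□□□□[□]□■■■□□…
[17] q1 h=15  …□□□□□■[□]■■■□□□…
[18] q3 h=14  …□□□□□□[■]■■■■□□…
[19] q3 h=13  …□□□□□□[□]□■■■■□…
[20] q1 h=14  …□□□□□■[□]■■■■□□…
[21] q3 h=13  …□□□□□□[■]■■■■■□…
[22] q3 h=12  …□□□□□□[□]□■■■■■…
[23] q1 h=13  …□□□□□■[□]■■■■■□…

13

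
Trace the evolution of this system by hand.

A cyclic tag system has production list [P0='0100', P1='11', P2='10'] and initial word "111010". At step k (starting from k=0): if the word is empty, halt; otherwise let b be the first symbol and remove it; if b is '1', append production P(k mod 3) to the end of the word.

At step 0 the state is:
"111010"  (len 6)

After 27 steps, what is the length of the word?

k=0  "111010"  (len 6)
k=1  "110100100"  (len 9)
k=2  "1010010011"  (len 10)
k=3  "01001001110"  (len 11)
k=4  "1001001110"  (len 10)
k=5  "00100111011"  (len 11)
k=6  "0100111011"  (len 10)
k=7  "100111011"  (len 9)
k=8  "0011101111"  (len 10)
k=9  "011101111"  (len 9)
k=10  "11101111"  (len 8)
k=11  "110111111"  (len 9)
k=12  "1011111110"  (len 10)
k=13  "0111111100100"  (len 13)
k=14  "111111100100"  (len 12)
k=15  "1111110010010"  (len 13)
k=16  "1111100100100100"  (len 16)
k=17  "11110010010010011"  (len 17)
k=18  "111001001001001110"  (len 18)
k=19  "110010010010011100100"  (len 21)
k=20  "1001001001001110010011"  (len 22)
k=21  "00100100100111001001110"  (len 23)
k=22  "0100100100111001001110"  (len 22)
k=23  "100100100111001001110"  (len 21)
k=24  "0010010011100100111010"  (len 22)
k=25  "010010011100100111010"  (len 21)
k=26  "10010011100100111010"  (len 20)
k=27  "001001110010011101010"  (len 21)

21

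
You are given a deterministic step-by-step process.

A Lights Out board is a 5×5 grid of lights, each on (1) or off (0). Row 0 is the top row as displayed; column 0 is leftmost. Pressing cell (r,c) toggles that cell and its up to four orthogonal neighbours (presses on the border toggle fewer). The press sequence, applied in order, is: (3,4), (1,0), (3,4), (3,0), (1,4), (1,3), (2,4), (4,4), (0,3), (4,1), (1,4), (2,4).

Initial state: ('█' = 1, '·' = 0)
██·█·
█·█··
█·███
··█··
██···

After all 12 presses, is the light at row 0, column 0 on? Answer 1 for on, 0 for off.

t=0: ██·█·
█·█··
█·███
··█··
██···
t=1: ██·█·
█·█··
█·██·
··███
██··█
t=2: ·█·█·
·██··
··██·
··███
██··█
t=3: ·█·█·
·██··
··███
··█··
██···
t=4: ·█·█·
·██··
█·███
███··
·█···
t=5: ·█·██
·████
█·██·
███··
·█···
t=6: ·█··█
·█···
█·█··
███··
·█···
t=7: ·█··█
·█··█
█·███
███·█
·█···
t=8: ·█··█
·█··█
█·███
███··
·█·██
t=9: ·███·
·█·██
█·███
███··
·█·██
t=10: ·███·
·█·██
█·███
█·█··
█·███
t=11: ·████
·█···
█·██·
█·█··
█·███
t=12: ·████
·█··█
█·█·█
█·█·█
█·███

0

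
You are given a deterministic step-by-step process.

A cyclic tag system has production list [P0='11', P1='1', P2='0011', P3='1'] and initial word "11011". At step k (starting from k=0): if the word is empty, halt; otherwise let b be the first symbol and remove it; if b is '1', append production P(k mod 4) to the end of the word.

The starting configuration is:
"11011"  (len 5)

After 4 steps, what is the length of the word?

5

[0] "11011"  (len 5)
[1] "101111"  (len 6)
[2] "011111"  (len 6)
[3] "11111"  (len 5)
[4] "11111"  (len 5)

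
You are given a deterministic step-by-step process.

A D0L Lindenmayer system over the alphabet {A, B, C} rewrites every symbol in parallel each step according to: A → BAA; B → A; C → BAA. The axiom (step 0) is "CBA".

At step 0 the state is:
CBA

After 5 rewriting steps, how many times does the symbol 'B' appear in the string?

[0] CBA
[1] BAAABAA
[2] ABAABAABAAABAABAA
[3] BAAABAABAAABAABAAABAABAABAAABAABAAABAABAA
[4] ABAABAABAAABAABAAABAABAABAAABAABAAABAABAABAAABAABAAABAABAAABAABAABAAABAABAAABAABAABAAABAABAAABAABAA
[5] BAAABAABAAABAABAAABAABAABAAABAABAAABAABAABAAABAABAAABAABAA…BAAABAABAAABAABAAABAABAABAAABAABAAABAABAABAAABAABAAABAABAA  (len 239)

70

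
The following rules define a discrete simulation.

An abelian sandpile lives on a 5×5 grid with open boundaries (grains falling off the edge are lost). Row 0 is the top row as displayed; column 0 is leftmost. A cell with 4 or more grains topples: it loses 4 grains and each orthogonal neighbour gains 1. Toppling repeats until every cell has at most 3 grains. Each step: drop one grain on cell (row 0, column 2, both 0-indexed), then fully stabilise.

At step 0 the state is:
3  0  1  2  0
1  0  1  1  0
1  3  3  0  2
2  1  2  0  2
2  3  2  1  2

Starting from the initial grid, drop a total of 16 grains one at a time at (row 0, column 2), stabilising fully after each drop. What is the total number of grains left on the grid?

42

k=0  3  0  1  2  0
1  0  1  1  0
1  3  3  0  2
2  1  2  0  2
2  3  2  1  2
k=1  3  0  2  2  0
1  0  1  1  0
1  3  3  0  2
2  1  2  0  2
2  3  2  1  2
k=2  3  0  3  2  0
1  0  1  1  0
1  3  3  0  2
2  1  2  0  2
2  3  2  1  2
k=3  3  1  0  3  0
1  0  2  1  0
1  3  3  0  2
2  1  2  0  2
2  3  2  1  2
k=4  3  1  1  3  0
1  0  2  1  0
1  3  3  0  2
2  1  2  0  2
2  3  2  1  2
k=5  3  1  2  3  0
1  0  2  1  0
1  3  3  0  2
2  1  2  0  2
2  3  2  1  2
k=6  3  1  3  3  0
1  0  2  1  0
1  3  3  0  2
2  1  2  0  2
2  3  2  1  2
k=7  3  2  1  0  1
1  0  3  2  0
1  3  3  0  2
2  1  2  0  2
2  3  2  1  2
k=8  3  2  2  0  1
1  0  3  2  0
1  3  3  0  2
2  1  2  0  2
2  3  2  1  2
k=9  3  2  3  0  1
1  0  3  2  0
1  3  3  0  2
2  1  2  0  2
2  3  2  1  2
k=10  3  3  1  1  1
1  2  1  3  0
2  0  1  1  2
2  2  3  0  2
2  3  2  1  2
k=11  3  3  2  1  1
1  2  1  3  0
2  0  1  1  2
2  2  3  0  2
2  3  2  1  2
k=12  3  3  3  1  1
1  2  1  3  0
2  0  1  1  2
2  2  3  0  2
2  3  2  1  2
k=13  0  1  1  2  1
2  3  2  3  0
2  0  1  1  2
2  2  3  0  2
2  3  2  1  2
k=14  0  1  2  2  1
2  3  2  3  0
2  0  1  1  2
2  2  3  0  2
2  3  2  1  2
k=15  0  1  3  2  1
2  3  2  3  0
2  0  1  1  2
2  2  3  0  2
2  3  2  1  2
k=16  0  2  0  3  1
2  3  3  3  0
2  0  1  1  2
2  2  3  0  2
2  3  2  1  2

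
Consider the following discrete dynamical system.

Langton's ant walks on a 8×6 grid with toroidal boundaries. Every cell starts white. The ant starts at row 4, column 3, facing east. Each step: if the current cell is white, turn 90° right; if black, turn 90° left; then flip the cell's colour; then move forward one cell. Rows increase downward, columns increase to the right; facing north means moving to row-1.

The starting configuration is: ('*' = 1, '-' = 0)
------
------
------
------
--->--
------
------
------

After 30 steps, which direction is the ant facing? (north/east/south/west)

east

gen 0: ------
------
------
------
--->--
------
------
------
gen 1: ------
------
------
------
---*--
---v--
------
------
gen 2: ------
------
------
------
---*--
--<*--
------
------
gen 3: ------
------
------
------
--^*--
--**--
------
------
gen 4: ------
------
------
------
--*>--
--**--
------
------
gen 5: ------
------
------
---^--
--*---
--**--
------
------
gen 6: ------
------
------
---*>-
--*---
--**--
------
------
gen 7: ------
------
------
---**-
--*-v-
--**--
------
------
gen 8: ------
------
------
---**-
--*<*-
--**--
------
------
gen 9: ------
------
------
---^*-
--***-
--**--
------
------
gen 10: ------
------
------
--<-*-
--***-
--**--
------
------
gen 11: ------
------
--^---
--*-*-
--***-
--**--
------
------
gen 12: ------
------
--*>--
--*-*-
--***-
--**--
------
------
gen 13: ------
------
--**--
--*v*-
--***-
--**--
------
------
gen 14: ------
------
--**--
--<**-
--***-
--**--
------
------
gen 15: ------
------
--**--
---**-
--v**-
--**--
------
------
gen 16: ------
------
--**--
---**-
--->*-
--**--
------
------
gen 17: ------
------
--**--
---^*-
----*-
--**--
------
------
gen 18: ------
------
--**--
--<-*-
----*-
--**--
------
------
gen 19: ------
------
--^*--
--*-*-
----*-
--**--
------
------
gen 20: ------
------
-<-*--
--*-*-
----*-
--**--
------
------
gen 21: ------
-^----
-*-*--
--*-*-
----*-
--**--
------
------
gen 22: ------
-*>---
-*-*--
--*-*-
----*-
--**--
------
------
gen 23: ------
-**---
-*v*--
--*-*-
----*-
--**--
------
------
gen 24: ------
-**---
-<**--
--*-*-
----*-
--**--
------
------
gen 25: ------
-**---
--**--
-v*-*-
----*-
--**--
------
------
gen 26: ------
-**---
--**--
<**-*-
----*-
--**--
------
------
gen 27: ------
-**---
^-**--
***-*-
----*-
--**--
------
------
gen 28: ------
-**---
*>**--
***-*-
----*-
--**--
------
------
gen 29: ------
-**---
****--
*v*-*-
----*-
--**--
------
------
gen 30: ------
-**---
****--
*->-*-
----*-
--**--
------
------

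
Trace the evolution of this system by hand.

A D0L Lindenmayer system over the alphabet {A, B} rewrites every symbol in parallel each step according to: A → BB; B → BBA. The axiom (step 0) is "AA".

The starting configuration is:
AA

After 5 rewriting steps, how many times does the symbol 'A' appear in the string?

k=0  AA
k=1  BBBB
k=2  BBABBABBABBA
k=3  BBABBABBBBABBABBBBABBABBBBABBABB
k=4  BBABBABBBBABBABBBBABBABBABBABBBBABBABBBBABBABBABBABBBBABBABBBBABBABBABBABBBBABBABBBBABBA
k=5  BBABBABBBBABBABBBBABBABBABBABBBBABBABBBBABBABBABBABBBBABBA…ABBABBBBABBABBBBABBABBABBABBBBABBABBBBABBABBABBABBBBABBABB  (len 240)

64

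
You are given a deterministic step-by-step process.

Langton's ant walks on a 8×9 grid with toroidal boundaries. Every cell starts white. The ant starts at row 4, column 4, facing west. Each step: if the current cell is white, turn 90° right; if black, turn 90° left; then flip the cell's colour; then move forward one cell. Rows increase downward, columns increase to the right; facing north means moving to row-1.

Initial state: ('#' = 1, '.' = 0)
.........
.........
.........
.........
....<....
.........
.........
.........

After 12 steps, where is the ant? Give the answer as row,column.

[0] .........
.........
.........
.........
....<....
.........
.........
.........
[1] .........
.........
.........
....^....
....#....
.........
.........
.........
[2] .........
.........
.........
....#>...
....#....
.........
.........
.........
[3] .........
.........
.........
....##...
....#v...
.........
.........
.........
[4] .........
.........
.........
....##...
....<#...
.........
.........
.........
[5] .........
.........
.........
....##...
.....#...
....v....
.........
.........
[6] .........
.........
.........
....##...
.....#...
...<#....
.........
.........
[7] .........
.........
.........
....##...
...^.#...
...##....
.........
.........
[8] .........
.........
.........
....##...
...#>#...
...##....
.........
.........
[9] .........
.........
.........
....##...
...###...
...#v....
.........
.........
[10] .........
.........
.........
....##...
...###...
...#.>...
.........
.........
[11] .........
.........
.........
....##...
...###...
...#.#...
.....v...
.........
[12] .........
.........
.........
....##...
...###...
...#.#...
....<#...
.........

6,4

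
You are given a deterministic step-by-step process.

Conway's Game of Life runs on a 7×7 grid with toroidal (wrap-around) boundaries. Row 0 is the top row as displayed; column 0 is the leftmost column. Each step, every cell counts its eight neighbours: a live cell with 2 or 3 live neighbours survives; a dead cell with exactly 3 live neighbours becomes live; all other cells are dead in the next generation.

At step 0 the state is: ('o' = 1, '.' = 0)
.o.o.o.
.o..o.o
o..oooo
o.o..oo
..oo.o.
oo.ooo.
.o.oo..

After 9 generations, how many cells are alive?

10

[0] .o.o.o.
.o..o.o
o..oooo
o.o..oo
..oo.o.
oo.ooo.
.o.oo..
[1] .o.o.o.
.o.....
..oo...
o.o....
.......
oo...oo
.o....o
[2] .o.....
.o.oo..
..oo...
.ooo...
.......
.o...oo
.o..o..
[3] oo.oo..
.o.oo..
.......
.o.o...
oo.....
o....o.
.oo..o.
[4] o....o.
oo.oo..
...oo..
ooo....
ooo...o
o.o....
..oo.o.
[5] o....o.
oooo.oo
....o..
......o
...o..o
o......
..ooo..
[6] o....o.
oooo.o.
.oooo..
.....o.
o.....o
..o.o..
.o.oo.o
[7] .....o.
o....o.
o....oo
ooooooo
.....oo
.oo.o.o
ooooo.o
[8] ..oo.o.
o...oo.
..oo...
.ooo...
.......
....o..
....o.o
[9] ...o...
.o...oo
.......
.o.o...
..oo...
.....o.
....o..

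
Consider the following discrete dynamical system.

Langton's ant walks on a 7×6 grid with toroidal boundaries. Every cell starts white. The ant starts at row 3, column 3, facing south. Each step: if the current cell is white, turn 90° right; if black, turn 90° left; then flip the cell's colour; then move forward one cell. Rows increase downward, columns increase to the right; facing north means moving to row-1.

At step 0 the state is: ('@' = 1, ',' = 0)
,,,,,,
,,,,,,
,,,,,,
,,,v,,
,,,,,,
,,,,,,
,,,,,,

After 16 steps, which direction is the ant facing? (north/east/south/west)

south

t=0: ,,,,,,
,,,,,,
,,,,,,
,,,v,,
,,,,,,
,,,,,,
,,,,,,
t=1: ,,,,,,
,,,,,,
,,,,,,
,,<@,,
,,,,,,
,,,,,,
,,,,,,
t=2: ,,,,,,
,,,,,,
,,^,,,
,,@@,,
,,,,,,
,,,,,,
,,,,,,
t=3: ,,,,,,
,,,,,,
,,@>,,
,,@@,,
,,,,,,
,,,,,,
,,,,,,
t=4: ,,,,,,
,,,,,,
,,@@,,
,,@v,,
,,,,,,
,,,,,,
,,,,,,
t=5: ,,,,,,
,,,,,,
,,@@,,
,,@,>,
,,,,,,
,,,,,,
,,,,,,
t=6: ,,,,,,
,,,,,,
,,@@,,
,,@,@,
,,,,v,
,,,,,,
,,,,,,
t=7: ,,,,,,
,,,,,,
,,@@,,
,,@,@,
,,,<@,
,,,,,,
,,,,,,
t=8: ,,,,,,
,,,,,,
,,@@,,
,,@^@,
,,,@@,
,,,,,,
,,,,,,
t=9: ,,,,,,
,,,,,,
,,@@,,
,,@@>,
,,,@@,
,,,,,,
,,,,,,
t=10: ,,,,,,
,,,,,,
,,@@^,
,,@@,,
,,,@@,
,,,,,,
,,,,,,
t=11: ,,,,,,
,,,,,,
,,@@@>
,,@@,,
,,,@@,
,,,,,,
,,,,,,
t=12: ,,,,,,
,,,,,,
,,@@@@
,,@@,v
,,,@@,
,,,,,,
,,,,,,
t=13: ,,,,,,
,,,,,,
,,@@@@
,,@@<@
,,,@@,
,,,,,,
,,,,,,
t=14: ,,,,,,
,,,,,,
,,@@^@
,,@@@@
,,,@@,
,,,,,,
,,,,,,
t=15: ,,,,,,
,,,,,,
,,@<,@
,,@@@@
,,,@@,
,,,,,,
,,,,,,
t=16: ,,,,,,
,,,,,,
,,@,,@
,,@v@@
,,,@@,
,,,,,,
,,,,,,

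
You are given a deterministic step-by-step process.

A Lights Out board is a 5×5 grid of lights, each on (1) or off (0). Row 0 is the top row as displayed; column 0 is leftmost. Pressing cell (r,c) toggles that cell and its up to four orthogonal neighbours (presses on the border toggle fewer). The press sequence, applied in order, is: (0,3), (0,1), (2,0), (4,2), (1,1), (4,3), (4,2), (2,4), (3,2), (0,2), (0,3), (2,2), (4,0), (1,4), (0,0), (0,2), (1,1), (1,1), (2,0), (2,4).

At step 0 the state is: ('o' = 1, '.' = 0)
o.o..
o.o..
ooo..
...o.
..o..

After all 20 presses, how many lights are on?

20

k=0  o.o..
o.o..
ooo..
...o.
..o..
k=1  o..oo
o.oo.
ooo..
...o.
..o..
k=2  .oooo
oooo.
ooo..
...o.
..o..
k=3  .oooo
.ooo.
..o..
o..o.
..o..
k=4  .oooo
.ooo.
..o..
o.oo.
.o.o.
k=5  ..ooo
o..o.
.oo..
o.oo.
.o.o.
k=6  ..ooo
o..o.
.oo..
o.o..
.oo.o
k=7  ..ooo
o..o.
.oo..
o....
...oo
k=8  ..ooo
o..oo
.oooo
o...o
...oo
k=9  ..ooo
o..oo
.o.oo
ooooo
..ooo
k=10  .o..o
o.ooo
.o.oo
ooooo
..ooo
k=11  .ooo.
o.o.o
.o.oo
ooooo
..ooo
k=12  .ooo.
o...o
..o.o
oo.oo
..ooo
k=13  .ooo.
o...o
..o.o
.o.oo
ooooo
k=14  .oooo
o..o.
..o..
.o.oo
ooooo
k=15  o.ooo
...o.
..o..
.o.oo
ooooo
k=16  oo..o
..oo.
..o..
.o.oo
ooooo
k=17  o...o
oo.o.
.oo..
.o.oo
ooooo
k=18  oo..o
..oo.
..o..
.o.oo
ooooo
k=19  oo..o
o.oo.
ooo..
oo.oo
ooooo
k=20  oo..o
o.ooo
ooooo
oo.o.
ooooo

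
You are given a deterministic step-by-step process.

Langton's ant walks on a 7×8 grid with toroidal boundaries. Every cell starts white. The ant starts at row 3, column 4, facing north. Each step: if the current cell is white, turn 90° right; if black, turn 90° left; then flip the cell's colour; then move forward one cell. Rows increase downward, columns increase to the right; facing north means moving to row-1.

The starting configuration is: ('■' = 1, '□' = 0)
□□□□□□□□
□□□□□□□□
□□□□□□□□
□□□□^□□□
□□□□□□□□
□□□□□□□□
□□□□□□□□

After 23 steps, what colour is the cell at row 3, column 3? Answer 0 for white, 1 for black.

0

gen 0: □□□□□□□□
□□□□□□□□
□□□□□□□□
□□□□^□□□
□□□□□□□□
□□□□□□□□
□□□□□□□□
gen 1: □□□□□□□□
□□□□□□□□
□□□□□□□□
□□□□■>□□
□□□□□□□□
□□□□□□□□
□□□□□□□□
gen 2: □□□□□□□□
□□□□□□□□
□□□□□□□□
□□□□■■□□
□□□□□v□□
□□□□□□□□
□□□□□□□□
gen 3: □□□□□□□□
□□□□□□□□
□□□□□□□□
□□□□■■□□
□□□□<■□□
□□□□□□□□
□□□□□□□□
gen 4: □□□□□□□□
□□□□□□□□
□□□□□□□□
□□□□^■□□
□□□□■■□□
□□□□□□□□
□□□□□□□□
gen 5: □□□□□□□□
□□□□□□□□
□□□□□□□□
□□□<□■□□
□□□□■■□□
□□□□□□□□
□□□□□□□□
gen 6: □□□□□□□□
□□□□□□□□
□□□^□□□□
□□□■□■□□
□□□□■■□□
□□□□□□□□
□□□□□□□□
gen 7: □□□□□□□□
□□□□□□□□
□□□■>□□□
□□□■□■□□
□□□□■■□□
□□□□□□□□
□□□□□□□□
gen 8: □□□□□□□□
□□□□□□□□
□□□■■□□□
□□□■v■□□
□□□□■■□□
□□□□□□□□
□□□□□□□□
gen 9: □□□□□□□□
□□□□□□□□
□□□■■□□□
□□□<■■□□
□□□□■■□□
□□□□□□□□
□□□□□□□□
gen 10: □□□□□□□□
□□□□□□□□
□□□■■□□□
□□□□■■□□
□□□v■■□□
□□□□□□□□
□□□□□□□□
gen 11: □□□□□□□□
□□□□□□□□
□□□■■□□□
□□□□■■□□
□□<■■■□□
□□□□□□□□
□□□□□□□□
gen 12: □□□□□□□□
□□□□□□□□
□□□■■□□□
□□^□■■□□
□□■■■■□□
□□□□□□□□
□□□□□□□□
gen 13: □□□□□□□□
□□□□□□□□
□□□■■□□□
□□■>■■□□
□□■■■■□□
□□□□□□□□
□□□□□□□□
gen 14: □□□□□□□□
□□□□□□□□
□□□■■□□□
□□■■■■□□
□□■v■■□□
□□□□□□□□
□□□□□□□□
gen 15: □□□□□□□□
□□□□□□□□
□□□■■□□□
□□■■■■□□
□□■□>■□□
□□□□□□□□
□□□□□□□□
gen 16: □□□□□□□□
□□□□□□□□
□□□■■□□□
□□■■^■□□
□□■□□■□□
□□□□□□□□
□□□□□□□□
gen 17: □□□□□□□□
□□□□□□□□
□□□■■□□□
□□■<□■□□
□□■□□■□□
□□□□□□□□
□□□□□□□□
gen 18: □□□□□□□□
□□□□□□□□
□□□■■□□□
□□■□□■□□
□□■v□■□□
□□□□□□□□
□□□□□□□□
gen 19: □□□□□□□□
□□□□□□□□
□□□■■□□□
□□■□□■□□
□□<■□■□□
□□□□□□□□
□□□□□□□□
gen 20: □□□□□□□□
□□□□□□□□
□□□■■□□□
□□■□□■□□
□□□■□■□□
□□v□□□□□
□□□□□□□□
gen 21: □□□□□□□□
□□□□□□□□
□□□■■□□□
□□■□□■□□
□□□■□■□□
□<■□□□□□
□□□□□□□□
gen 22: □□□□□□□□
□□□□□□□□
□□□■■□□□
□□■□□■□□
□^□■□■□□
□■■□□□□□
□□□□□□□□
gen 23: □□□□□□□□
□□□□□□□□
□□□■■□□□
□□■□□■□□
□■>■□■□□
□■■□□□□□
□□□□□□□□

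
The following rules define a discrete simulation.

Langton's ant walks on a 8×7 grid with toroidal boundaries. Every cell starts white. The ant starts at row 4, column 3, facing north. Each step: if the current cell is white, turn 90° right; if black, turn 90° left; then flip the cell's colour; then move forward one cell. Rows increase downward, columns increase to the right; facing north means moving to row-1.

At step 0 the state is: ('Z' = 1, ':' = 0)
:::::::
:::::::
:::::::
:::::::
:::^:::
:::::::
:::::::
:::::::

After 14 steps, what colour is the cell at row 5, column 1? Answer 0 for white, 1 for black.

k=0  :::::::
:::::::
:::::::
:::::::
:::^:::
:::::::
:::::::
:::::::
k=1  :::::::
:::::::
:::::::
:::::::
:::Z>::
:::::::
:::::::
:::::::
k=2  :::::::
:::::::
:::::::
:::::::
:::ZZ::
::::v::
:::::::
:::::::
k=3  :::::::
:::::::
:::::::
:::::::
:::ZZ::
:::<Z::
:::::::
:::::::
k=4  :::::::
:::::::
:::::::
:::::::
:::^Z::
:::ZZ::
:::::::
:::::::
k=5  :::::::
:::::::
:::::::
:::::::
::<:Z::
:::ZZ::
:::::::
:::::::
k=6  :::::::
:::::::
:::::::
::^::::
::Z:Z::
:::ZZ::
:::::::
:::::::
k=7  :::::::
:::::::
:::::::
::Z>:::
::Z:Z::
:::ZZ::
:::::::
:::::::
k=8  :::::::
:::::::
:::::::
::ZZ:::
::ZvZ::
:::ZZ::
:::::::
:::::::
k=9  :::::::
:::::::
:::::::
::ZZ:::
::<ZZ::
:::ZZ::
:::::::
:::::::
k=10  :::::::
:::::::
:::::::
::ZZ:::
:::ZZ::
::vZZ::
:::::::
:::::::
k=11  :::::::
:::::::
:::::::
::ZZ:::
:::ZZ::
:<ZZZ::
:::::::
:::::::
k=12  :::::::
:::::::
:::::::
::ZZ:::
:^:ZZ::
:ZZZZ::
:::::::
:::::::
k=13  :::::::
:::::::
:::::::
::ZZ:::
:Z>ZZ::
:ZZZZ::
:::::::
:::::::
k=14  :::::::
:::::::
:::::::
::ZZ:::
:ZZZZ::
:ZvZZ::
:::::::
:::::::

1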